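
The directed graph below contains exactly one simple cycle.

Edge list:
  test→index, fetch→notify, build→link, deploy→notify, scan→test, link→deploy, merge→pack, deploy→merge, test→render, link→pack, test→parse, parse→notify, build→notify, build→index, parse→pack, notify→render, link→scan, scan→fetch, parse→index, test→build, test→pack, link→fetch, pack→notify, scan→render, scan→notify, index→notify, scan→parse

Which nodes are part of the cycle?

link, scan, test, build

DFS with gray/black marking from link:
link gray
  scan gray
    render gray
    render black
    fetch gray
      notify gray
        notify→render: render black — skip
      notify black
    fetch black
    parse gray
      parse→notify: notify black — skip
      index gray
        index→notify: notify black — skip
      index black
      pack gray
        pack→notify: notify black — skip
      pack black
    parse black
    test gray
      test→render: render black — skip
      build gray
        build→link: link is gray → back edge
Back edge closes the cycle link → scan → test → build → link; its vertices are {link, scan, test, build}.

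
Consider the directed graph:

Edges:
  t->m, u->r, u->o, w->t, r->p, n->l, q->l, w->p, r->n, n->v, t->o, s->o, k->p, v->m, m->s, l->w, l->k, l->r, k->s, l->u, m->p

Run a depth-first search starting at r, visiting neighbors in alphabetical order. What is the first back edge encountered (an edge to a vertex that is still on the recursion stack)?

DFS from r (visiting neighbors in alphabetical order); mark gray on enter, black on exit:
r gray
  n gray
    l gray
      k gray
        p gray
        p black
        s gray
          o gray
          o black
        s black
      k black
      l→r: r is gray → back edge
First back edge: l → r.

l->r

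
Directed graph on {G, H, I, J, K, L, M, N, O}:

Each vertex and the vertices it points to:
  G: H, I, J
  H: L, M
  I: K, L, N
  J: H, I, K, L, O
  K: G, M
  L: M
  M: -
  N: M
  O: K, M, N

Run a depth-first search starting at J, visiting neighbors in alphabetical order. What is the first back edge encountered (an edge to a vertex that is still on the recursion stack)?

G->I

DFS from J (visiting neighbors in alphabetical order); mark gray on enter, black on exit:
J gray
  H gray
    L gray
      M gray
      M black
    L black
    H→M: M black — skip
  H black
  I gray
    K gray
      G gray
        G→H: H black — skip
        G→I: I is gray → back edge
First back edge: G → I.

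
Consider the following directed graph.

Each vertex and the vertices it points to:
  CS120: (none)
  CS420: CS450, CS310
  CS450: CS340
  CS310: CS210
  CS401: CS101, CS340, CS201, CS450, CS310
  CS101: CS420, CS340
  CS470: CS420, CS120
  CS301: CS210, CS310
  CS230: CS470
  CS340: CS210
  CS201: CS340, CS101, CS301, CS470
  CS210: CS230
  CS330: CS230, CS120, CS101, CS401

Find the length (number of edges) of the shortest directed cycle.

5

For each vertex v, BFS finds the shortest path from v back to v.
The shortest such closed walk is CS230 → CS470 → CS420 → CS310 → CS210 → CS230, length 5.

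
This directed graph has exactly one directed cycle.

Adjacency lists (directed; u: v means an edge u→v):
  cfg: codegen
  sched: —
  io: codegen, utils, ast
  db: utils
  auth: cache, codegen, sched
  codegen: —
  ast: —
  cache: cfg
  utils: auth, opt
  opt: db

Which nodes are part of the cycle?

db, opt, utils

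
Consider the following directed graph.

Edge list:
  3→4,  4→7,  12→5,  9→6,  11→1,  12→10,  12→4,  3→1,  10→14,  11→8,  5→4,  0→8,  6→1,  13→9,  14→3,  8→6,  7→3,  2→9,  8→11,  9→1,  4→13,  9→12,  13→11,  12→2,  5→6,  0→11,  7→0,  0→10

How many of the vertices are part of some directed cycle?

A vertex is on a directed cycle iff it belongs to a strongly connected component of size ≥ 2 (or has a self-loop).
The vertices on cycles are {0, 2, 3, 4, 5, 7, 8, 9, 10, 11, 12, 13, 14} — 13 in total.

13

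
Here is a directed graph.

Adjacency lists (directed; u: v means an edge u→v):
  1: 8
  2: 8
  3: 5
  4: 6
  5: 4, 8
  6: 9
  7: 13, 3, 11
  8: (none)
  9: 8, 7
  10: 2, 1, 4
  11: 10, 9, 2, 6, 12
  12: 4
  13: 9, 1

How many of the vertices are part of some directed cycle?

A vertex is on a directed cycle iff it belongs to a strongly connected component of size ≥ 2 (or has a self-loop).
The vertices on cycles are {3, 4, 5, 6, 7, 9, 10, 11, 12, 13} — 10 in total.

10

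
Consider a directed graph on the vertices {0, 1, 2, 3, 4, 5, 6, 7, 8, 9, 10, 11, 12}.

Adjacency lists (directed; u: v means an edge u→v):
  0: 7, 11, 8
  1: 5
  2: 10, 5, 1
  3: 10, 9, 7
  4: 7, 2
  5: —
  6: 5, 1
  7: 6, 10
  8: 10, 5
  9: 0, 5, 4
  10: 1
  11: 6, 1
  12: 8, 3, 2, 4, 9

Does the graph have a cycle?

No

DFS with white/gray/black marking, starting from 0:
0 gray
  7 gray
    6 gray
      5 gray
      5 black
      1 gray
        1→5: 5 black — skip
      1 black
    6 black
    10 gray
      10→1: 1 black — skip
    10 black
  7 black
  11 gray
    11→6: 6 black — skip
    11→1: 1 black — skip
  11 black
  8 gray
    8→10: 10 black — skip
    8→5: 5 black — skip
  8 black
0 black
2 gray
  2→10: 10 black — skip
  2→5: 5 black — skip
  2→1: 1 black — skip
2 black
3 gray
  3→10: 10 black — skip
  9 gray
    9→0: 0 black — skip
    9→5: 5 black — skip
    4 gray
      4→7: 7 black — skip
      4→2: 2 black — skip
    4 black
  9 black
  3→7: 7 black — skip
3 black
12 gray
  12→8: 8 black — skip
  12→3: 3 black — skip
  12→2: 2 black — skip
  12→4: 4 black — skip
  12→9: 9 black — skip
12 black
Every edge goes to a white or black vertex — no back edge, so the graph is acyclic.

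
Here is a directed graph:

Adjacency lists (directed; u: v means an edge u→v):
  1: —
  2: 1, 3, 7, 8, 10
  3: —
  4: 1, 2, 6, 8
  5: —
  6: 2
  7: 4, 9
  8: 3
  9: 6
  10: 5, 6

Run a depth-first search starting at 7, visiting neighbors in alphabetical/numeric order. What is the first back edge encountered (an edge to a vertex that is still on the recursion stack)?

DFS from 7 (visiting neighbors in alphabetical/numeric order); mark gray on enter, black on exit:
7 gray
  4 gray
    1 gray
    1 black
    2 gray
      2→1: 1 black — skip
      3 gray
      3 black
      2→7: 7 is gray → back edge
First back edge: 2 → 7.

2→7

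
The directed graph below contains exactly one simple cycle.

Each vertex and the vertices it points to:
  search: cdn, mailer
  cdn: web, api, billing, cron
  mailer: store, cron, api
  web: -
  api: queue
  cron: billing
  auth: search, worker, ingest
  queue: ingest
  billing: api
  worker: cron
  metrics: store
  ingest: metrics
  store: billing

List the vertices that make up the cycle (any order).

DFS with gray/black marking from ingest:
ingest gray
  metrics gray
    store gray
      billing gray
        api gray
          queue gray
            queue→ingest: ingest is gray → back edge
Back edge closes the cycle ingest → metrics → store → billing → api → queue → ingest; its vertices are {api, queue, store, ingest, billing, metrics}.

api, queue, store, ingest, billing, metrics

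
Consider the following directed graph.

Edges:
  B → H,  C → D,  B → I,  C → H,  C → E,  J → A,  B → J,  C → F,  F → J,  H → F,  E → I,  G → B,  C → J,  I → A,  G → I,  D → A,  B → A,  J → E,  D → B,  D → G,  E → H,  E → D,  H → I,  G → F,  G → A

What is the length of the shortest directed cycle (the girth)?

4

For each vertex v, BFS finds the shortest path from v back to v.
The shortest such closed walk is D → B → J → E → D, length 4.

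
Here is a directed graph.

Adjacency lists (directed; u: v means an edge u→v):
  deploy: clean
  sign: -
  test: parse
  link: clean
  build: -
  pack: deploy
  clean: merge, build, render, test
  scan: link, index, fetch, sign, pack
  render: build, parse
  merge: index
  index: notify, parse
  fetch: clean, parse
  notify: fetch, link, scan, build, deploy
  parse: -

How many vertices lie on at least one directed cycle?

A vertex is on a directed cycle iff it belongs to a strongly connected component of size ≥ 2 (or has a self-loop).
The vertices on cycles are {link, pack, scan, clean, fetch, index, merge, deploy, notify} — 9 in total.

9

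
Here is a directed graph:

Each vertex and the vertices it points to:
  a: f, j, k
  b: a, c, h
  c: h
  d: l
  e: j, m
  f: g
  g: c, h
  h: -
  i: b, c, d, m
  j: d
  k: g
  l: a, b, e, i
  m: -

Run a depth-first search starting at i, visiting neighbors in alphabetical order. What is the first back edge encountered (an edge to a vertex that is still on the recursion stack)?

DFS from i (visiting neighbors in alphabetical order); mark gray on enter, black on exit:
i gray
  b gray
    a gray
      f gray
        g gray
          c gray
            h gray
            h black
          c black
          g→h: h black — skip
        g black
      f black
      j gray
        d gray
          l gray
            l→a: a is gray → back edge
First back edge: l → a.

l→a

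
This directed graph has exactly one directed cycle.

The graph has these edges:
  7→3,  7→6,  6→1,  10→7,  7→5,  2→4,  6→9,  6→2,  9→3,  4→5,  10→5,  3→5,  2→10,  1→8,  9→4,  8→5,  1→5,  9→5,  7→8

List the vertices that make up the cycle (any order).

DFS with gray/black marking from 7:
7 gray
  5 gray
  5 black
  3 gray
    3→5: 5 black — skip
  3 black
  6 gray
    1 gray
      1→5: 5 black — skip
      8 gray
        8→5: 5 black — skip
      8 black
    1 black
    9 gray
      9→5: 5 black — skip
      9→3: 3 black — skip
      4 gray
        4→5: 5 black — skip
      4 black
    9 black
    2 gray
      2→4: 4 black — skip
      10 gray
        10→5: 5 black — skip
        10→7: 7 is gray → back edge
Back edge closes the cycle 7 → 6 → 2 → 10 → 7; its vertices are {2, 6, 7, 10}.

2, 6, 7, 10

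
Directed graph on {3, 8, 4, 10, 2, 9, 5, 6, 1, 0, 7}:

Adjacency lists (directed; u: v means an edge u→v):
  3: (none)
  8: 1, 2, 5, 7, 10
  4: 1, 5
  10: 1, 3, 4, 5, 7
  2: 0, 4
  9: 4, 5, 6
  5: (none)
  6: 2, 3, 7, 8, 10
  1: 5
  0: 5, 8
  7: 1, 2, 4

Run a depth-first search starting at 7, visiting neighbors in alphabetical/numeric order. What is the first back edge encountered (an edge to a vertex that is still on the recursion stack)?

8->2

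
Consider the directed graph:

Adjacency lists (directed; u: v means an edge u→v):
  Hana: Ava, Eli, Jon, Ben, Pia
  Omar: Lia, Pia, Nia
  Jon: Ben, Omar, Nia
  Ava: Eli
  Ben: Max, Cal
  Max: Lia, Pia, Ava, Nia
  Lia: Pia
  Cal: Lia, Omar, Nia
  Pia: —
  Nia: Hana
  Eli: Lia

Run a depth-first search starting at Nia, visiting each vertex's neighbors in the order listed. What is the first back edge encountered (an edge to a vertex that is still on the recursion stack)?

DFS from Nia (visiting each vertex's neighbors in the order listed); mark gray on enter, black on exit:
Nia gray
  Hana gray
    Ava gray
      Eli gray
        Lia gray
          Pia gray
          Pia black
        Lia black
      Eli black
    Ava black
    Hana→Eli: Eli black — skip
    Jon gray
      Ben gray
        Max gray
          Max→Lia: Lia black — skip
          Max→Pia: Pia black — skip
          Max→Ava: Ava black — skip
          Max→Nia: Nia is gray → back edge
First back edge: Max → Nia.

Max→Nia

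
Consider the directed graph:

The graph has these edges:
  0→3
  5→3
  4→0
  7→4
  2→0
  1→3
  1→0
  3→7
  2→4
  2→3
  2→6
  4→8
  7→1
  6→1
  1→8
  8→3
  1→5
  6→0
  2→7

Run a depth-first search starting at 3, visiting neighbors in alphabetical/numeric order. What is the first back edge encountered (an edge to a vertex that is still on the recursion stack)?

0→3

DFS from 3 (visiting neighbors in alphabetical/numeric order); mark gray on enter, black on exit:
3 gray
  7 gray
    1 gray
      0 gray
        0→3: 3 is gray → back edge
First back edge: 0 → 3.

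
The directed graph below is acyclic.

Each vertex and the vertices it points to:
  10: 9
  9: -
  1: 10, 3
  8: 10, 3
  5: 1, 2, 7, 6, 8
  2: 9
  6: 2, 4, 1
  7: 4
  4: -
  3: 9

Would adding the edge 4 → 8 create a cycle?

No

Adding 4→8 creates a cycle iff 8 can already reach 4.
Explore from 8: no path reaches 4. The graph stays acyclic.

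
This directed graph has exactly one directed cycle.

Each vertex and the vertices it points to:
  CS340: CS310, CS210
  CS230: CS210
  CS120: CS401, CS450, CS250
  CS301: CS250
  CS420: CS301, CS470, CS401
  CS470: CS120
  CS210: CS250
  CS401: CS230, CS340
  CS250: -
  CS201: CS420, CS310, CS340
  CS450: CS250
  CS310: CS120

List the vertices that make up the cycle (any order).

CS120, CS310, CS340, CS401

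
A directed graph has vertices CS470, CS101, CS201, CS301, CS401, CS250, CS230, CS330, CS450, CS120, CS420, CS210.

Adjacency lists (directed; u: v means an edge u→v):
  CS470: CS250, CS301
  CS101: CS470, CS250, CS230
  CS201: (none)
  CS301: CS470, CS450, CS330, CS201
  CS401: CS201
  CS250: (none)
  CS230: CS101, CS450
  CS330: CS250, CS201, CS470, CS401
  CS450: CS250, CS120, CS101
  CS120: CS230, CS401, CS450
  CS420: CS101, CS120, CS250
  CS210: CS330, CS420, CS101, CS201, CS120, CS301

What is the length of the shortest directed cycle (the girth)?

2

For each vertex v, BFS finds the shortest path from v back to v.
The shortest such closed walk is CS301 → CS470 → CS301, length 2.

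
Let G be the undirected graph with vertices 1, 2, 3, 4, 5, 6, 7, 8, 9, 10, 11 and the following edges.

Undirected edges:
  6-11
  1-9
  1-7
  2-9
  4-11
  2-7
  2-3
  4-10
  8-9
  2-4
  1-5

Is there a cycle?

DFS, tracking each vertex's parent; an edge to a visited non-parent vertex closes a cycle.
Start from 10:
visit 10 (parent –)
  visit 4 (parent 10)
    visit 2 (parent 4)
      visit 3 (parent 2)
        3–2: parent, skip
      2–4: parent, skip
      visit 9 (parent 2)
        visit 8 (parent 9)
          8–9: parent, skip
        visit 1 (parent 9)
          visit 7 (parent 1)
            7–1: parent, skip
            7–2: 2 visited and ≠ parent → cycle
Cycle: 2 – 9 – 1 – 7 – 2.

Yes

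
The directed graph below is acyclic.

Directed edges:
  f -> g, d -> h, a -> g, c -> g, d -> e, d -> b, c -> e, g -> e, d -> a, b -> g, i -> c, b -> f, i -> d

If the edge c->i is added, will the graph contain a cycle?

Yes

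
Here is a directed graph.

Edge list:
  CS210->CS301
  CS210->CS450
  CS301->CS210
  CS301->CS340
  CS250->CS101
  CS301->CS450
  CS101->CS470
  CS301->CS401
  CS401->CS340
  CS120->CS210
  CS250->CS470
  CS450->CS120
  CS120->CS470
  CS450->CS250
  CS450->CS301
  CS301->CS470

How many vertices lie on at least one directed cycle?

A vertex is on a directed cycle iff it belongs to a strongly connected component of size ≥ 2 (or has a self-loop).
The vertices on cycles are {CS120, CS210, CS301, CS450} — 4 in total.

4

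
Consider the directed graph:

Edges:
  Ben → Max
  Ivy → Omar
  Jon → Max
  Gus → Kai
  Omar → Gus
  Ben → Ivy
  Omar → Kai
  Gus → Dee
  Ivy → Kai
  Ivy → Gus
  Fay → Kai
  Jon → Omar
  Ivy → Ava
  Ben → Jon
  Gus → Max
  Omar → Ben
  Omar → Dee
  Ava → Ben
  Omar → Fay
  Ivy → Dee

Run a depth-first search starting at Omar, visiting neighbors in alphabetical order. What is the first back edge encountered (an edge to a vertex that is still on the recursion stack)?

Ava->Ben

DFS from Omar (visiting neighbors in alphabetical order); mark gray on enter, black on exit:
Omar gray
  Ben gray
    Ivy gray
      Ava gray
        Ava→Ben: Ben is gray → back edge
First back edge: Ava → Ben.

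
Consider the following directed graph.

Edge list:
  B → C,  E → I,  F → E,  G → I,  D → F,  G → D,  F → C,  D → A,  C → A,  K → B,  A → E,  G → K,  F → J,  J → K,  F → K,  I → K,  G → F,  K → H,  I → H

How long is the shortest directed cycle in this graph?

6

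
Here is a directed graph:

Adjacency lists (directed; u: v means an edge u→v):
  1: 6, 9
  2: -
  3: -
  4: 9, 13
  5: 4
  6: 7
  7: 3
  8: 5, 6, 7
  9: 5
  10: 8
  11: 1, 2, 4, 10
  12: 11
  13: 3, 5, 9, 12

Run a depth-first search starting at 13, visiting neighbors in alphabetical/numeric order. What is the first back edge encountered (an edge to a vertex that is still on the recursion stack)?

DFS from 13 (visiting neighbors in alphabetical/numeric order); mark gray on enter, black on exit:
13 gray
  3 gray
  3 black
  5 gray
    4 gray
      9 gray
        9→5: 5 is gray → back edge
First back edge: 9 → 5.

9->5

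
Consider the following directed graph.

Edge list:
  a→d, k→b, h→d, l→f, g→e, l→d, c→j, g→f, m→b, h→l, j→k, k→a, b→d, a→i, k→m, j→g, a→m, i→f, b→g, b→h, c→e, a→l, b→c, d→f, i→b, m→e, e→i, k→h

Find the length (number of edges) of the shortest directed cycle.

4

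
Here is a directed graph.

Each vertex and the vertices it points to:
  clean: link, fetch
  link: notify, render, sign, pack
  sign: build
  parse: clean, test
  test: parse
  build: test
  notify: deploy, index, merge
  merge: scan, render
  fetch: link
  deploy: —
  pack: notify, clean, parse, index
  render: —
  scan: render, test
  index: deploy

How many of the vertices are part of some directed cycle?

11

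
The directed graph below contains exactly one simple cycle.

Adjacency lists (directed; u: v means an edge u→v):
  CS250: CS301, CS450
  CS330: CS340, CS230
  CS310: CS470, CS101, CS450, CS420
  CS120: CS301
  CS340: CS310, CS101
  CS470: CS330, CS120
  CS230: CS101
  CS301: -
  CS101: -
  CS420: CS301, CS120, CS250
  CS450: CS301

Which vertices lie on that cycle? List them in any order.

DFS with gray/black marking from CS310:
CS310 gray
  CS470 gray
    CS330 gray
      CS340 gray
        CS340→CS310: CS310 is gray → back edge
Back edge closes the cycle CS310 → CS470 → CS330 → CS340 → CS310; its vertices are {CS310, CS330, CS340, CS470}.

CS310, CS330, CS340, CS470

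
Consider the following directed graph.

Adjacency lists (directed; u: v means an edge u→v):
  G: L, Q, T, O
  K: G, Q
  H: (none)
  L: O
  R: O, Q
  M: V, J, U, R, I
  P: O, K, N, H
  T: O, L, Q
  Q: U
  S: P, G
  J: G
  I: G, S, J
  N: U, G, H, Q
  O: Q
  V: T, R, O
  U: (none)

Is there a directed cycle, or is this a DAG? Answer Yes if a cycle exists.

DFS with white/gray/black marking, starting from T:
T gray
  O gray
    Q gray
      U gray
      U black
    Q black
  O black
  L gray
    L→O: O black — skip
  L black
  T→Q: Q black — skip
T black
G gray
  G→L: L black — skip
  G→Q: Q black — skip
  G→T: T black — skip
  G→O: O black — skip
G black
K gray
  K→G: G black — skip
  K→Q: Q black — skip
K black
H gray
H black
R gray
  R→O: O black — skip
  R→Q: Q black — skip
R black
M gray
  V gray
    V→T: T black — skip
    V→R: R black — skip
    V→O: O black — skip
  V black
  J gray
    J→G: G black — skip
  J black
  M→U: U black — skip
  M→R: R black — skip
  I gray
    I→G: G black — skip
    S gray
      P gray
        P→O: O black — skip
        P→K: K black — skip
        N gray
          N→U: U black — skip
          N→G: G black — skip
          N→H: H black — skip
          N→Q: Q black — skip
        N black
        P→H: H black — skip
      P black
      S→G: G black — skip
    S black
    I→J: J black — skip
  I black
M black
Every edge goes to a white or black vertex — no back edge, so the graph is acyclic.

No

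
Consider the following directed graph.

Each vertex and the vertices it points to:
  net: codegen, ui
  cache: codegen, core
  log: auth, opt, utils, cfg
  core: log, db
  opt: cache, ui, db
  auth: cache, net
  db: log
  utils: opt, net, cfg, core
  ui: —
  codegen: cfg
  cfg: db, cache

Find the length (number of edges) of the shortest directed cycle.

For each vertex v, BFS finds the shortest path from v back to v.
The shortest such closed walk is log → opt → db → log, length 3.

3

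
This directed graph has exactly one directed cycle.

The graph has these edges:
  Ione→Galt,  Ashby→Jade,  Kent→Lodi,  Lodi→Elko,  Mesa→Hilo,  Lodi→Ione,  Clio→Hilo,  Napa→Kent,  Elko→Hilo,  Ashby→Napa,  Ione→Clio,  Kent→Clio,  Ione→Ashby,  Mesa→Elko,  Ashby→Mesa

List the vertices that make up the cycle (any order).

DFS with gray/black marking from Kent:
Kent gray
  Clio gray
    Hilo gray
    Hilo black
  Clio black
  Lodi gray
    Ione gray
      Galt gray
      Galt black
      Ashby gray
        Jade gray
        Jade black
        Napa gray
          Napa→Kent: Kent is gray → back edge
Back edge closes the cycle Kent → Lodi → Ione → Ashby → Napa → Kent; its vertices are {Ione, Kent, Lodi, Napa, Ashby}.

Ione, Kent, Lodi, Napa, Ashby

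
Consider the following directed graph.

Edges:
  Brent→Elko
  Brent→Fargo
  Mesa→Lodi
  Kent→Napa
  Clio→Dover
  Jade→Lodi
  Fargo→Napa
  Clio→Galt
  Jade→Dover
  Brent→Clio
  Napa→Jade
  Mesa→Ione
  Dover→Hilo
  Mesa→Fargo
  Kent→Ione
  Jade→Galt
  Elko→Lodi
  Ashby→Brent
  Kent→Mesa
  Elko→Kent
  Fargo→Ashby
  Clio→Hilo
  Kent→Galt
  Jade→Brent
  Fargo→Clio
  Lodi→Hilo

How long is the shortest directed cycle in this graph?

For each vertex v, BFS finds the shortest path from v back to v.
The shortest such closed walk is Brent → Fargo → Ashby → Brent, length 3.

3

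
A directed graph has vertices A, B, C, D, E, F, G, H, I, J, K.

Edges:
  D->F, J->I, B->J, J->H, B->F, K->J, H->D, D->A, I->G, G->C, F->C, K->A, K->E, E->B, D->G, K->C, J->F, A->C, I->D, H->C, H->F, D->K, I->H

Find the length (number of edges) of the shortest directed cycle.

4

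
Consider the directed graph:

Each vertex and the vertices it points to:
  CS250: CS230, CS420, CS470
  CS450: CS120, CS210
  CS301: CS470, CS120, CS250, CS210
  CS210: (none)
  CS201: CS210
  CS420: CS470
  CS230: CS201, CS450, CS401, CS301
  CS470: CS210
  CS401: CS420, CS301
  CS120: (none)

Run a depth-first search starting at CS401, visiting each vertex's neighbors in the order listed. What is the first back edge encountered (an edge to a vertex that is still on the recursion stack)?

CS230→CS401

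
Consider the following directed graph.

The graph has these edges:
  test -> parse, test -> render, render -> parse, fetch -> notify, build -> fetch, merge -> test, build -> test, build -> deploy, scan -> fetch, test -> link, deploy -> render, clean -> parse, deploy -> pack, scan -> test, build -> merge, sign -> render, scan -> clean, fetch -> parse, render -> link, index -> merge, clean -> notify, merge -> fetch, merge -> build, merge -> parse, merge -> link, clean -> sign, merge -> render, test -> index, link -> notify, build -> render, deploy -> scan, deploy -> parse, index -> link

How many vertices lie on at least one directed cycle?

6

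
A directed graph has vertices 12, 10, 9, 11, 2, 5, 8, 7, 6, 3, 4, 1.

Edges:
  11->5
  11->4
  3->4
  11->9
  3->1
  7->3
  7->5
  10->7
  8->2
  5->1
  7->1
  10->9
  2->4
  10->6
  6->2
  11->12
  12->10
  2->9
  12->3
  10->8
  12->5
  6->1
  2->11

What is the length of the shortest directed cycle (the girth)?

For each vertex v, BFS finds the shortest path from v back to v.
The shortest such closed walk is 11 → 12 → 10 → 6 → 2 → 11, length 5.

5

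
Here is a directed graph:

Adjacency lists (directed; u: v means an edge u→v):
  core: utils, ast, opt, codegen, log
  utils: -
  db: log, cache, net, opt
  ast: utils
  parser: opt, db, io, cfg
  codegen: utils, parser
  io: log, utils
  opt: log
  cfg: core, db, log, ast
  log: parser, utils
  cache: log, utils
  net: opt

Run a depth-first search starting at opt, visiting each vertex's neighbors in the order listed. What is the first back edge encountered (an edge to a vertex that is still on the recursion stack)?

parser→opt

DFS from opt (visiting each vertex's neighbors in the order listed); mark gray on enter, black on exit:
opt gray
  log gray
    parser gray
      parser→opt: opt is gray → back edge
First back edge: parser → opt.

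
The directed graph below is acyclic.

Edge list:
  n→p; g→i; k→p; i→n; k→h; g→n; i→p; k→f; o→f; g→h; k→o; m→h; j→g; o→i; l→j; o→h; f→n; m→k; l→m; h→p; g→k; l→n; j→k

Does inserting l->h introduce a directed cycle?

Adding l→h creates a cycle iff h can already reach l.
Explore from h: no path reaches l. The graph stays acyclic.

No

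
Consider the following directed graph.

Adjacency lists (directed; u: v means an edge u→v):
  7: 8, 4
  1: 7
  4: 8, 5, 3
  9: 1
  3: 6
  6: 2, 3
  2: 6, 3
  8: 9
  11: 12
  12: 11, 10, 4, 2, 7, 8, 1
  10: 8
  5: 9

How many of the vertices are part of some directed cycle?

11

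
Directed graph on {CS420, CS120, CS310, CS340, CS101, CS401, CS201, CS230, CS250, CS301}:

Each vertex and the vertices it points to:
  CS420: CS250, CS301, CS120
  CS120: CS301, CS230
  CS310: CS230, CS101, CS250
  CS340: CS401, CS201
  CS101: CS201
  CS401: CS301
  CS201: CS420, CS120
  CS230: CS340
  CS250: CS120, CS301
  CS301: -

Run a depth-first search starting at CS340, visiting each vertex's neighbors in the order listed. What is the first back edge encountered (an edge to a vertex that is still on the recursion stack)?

DFS from CS340 (visiting each vertex's neighbors in the order listed); mark gray on enter, black on exit:
CS340 gray
  CS401 gray
    CS301 gray
    CS301 black
  CS401 black
  CS201 gray
    CS420 gray
      CS250 gray
        CS120 gray
          CS120→CS301: CS301 black — skip
          CS230 gray
            CS230→CS340: CS340 is gray → back edge
First back edge: CS230 → CS340.

CS230→CS340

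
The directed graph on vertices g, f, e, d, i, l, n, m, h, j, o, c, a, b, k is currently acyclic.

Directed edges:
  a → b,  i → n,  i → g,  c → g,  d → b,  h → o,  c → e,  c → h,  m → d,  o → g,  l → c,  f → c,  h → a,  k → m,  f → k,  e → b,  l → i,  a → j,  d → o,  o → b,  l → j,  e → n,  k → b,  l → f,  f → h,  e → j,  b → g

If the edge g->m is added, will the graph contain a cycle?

Yes

Adding g→m creates a cycle iff m can already reach g.
Path from m: m → d → b → g.
So m → … → g → m is a cycle.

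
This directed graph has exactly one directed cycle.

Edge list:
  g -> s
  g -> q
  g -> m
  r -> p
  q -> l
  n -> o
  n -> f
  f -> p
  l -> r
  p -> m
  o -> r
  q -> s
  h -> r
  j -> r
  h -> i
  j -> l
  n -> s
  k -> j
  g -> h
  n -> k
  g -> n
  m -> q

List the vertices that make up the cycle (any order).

l, m, p, q, r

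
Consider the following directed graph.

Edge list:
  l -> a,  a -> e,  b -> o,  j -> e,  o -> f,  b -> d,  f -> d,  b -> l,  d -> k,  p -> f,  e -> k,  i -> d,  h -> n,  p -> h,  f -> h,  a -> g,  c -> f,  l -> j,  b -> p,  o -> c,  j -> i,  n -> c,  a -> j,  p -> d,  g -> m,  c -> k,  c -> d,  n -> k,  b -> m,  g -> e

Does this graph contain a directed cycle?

DFS with white/gray/black marking, starting from k:
k gray
k black
a gray
  e gray
    e→k: k black — skip
  e black
  g gray
    m gray
    m black
    g→e: e black — skip
  g black
  j gray
    j→e: e black — skip
    i gray
      d gray
        d→k: k black — skip
      d black
    i black
  j black
a black
b gray
  b→m: m black — skip
  b→d: d black — skip
  o gray
    c gray
      c→k: k black — skip
      f gray
        f→d: d black — skip
        h gray
          n gray
            n→c: c is gray → back edge
Back edge found, so a cycle exists: c → f → h → n → c.

Yes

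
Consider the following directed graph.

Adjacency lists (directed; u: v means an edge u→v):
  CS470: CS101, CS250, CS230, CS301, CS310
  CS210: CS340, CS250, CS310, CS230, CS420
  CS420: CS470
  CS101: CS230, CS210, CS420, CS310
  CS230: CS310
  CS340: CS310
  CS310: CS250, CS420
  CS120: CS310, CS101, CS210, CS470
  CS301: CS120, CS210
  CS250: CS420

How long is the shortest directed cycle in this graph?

3

For each vertex v, BFS finds the shortest path from v back to v.
The shortest such closed walk is CS470 → CS310 → CS420 → CS470, length 3.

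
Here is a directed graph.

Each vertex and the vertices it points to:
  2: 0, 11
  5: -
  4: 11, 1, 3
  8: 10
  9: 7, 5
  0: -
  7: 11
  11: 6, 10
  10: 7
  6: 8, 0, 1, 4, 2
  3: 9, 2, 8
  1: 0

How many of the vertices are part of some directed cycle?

A vertex is on a directed cycle iff it belongs to a strongly connected component of size ≥ 2 (or has a self-loop).
The vertices on cycles are {2, 3, 4, 6, 7, 8, 9, 10, 11} — 9 in total.

9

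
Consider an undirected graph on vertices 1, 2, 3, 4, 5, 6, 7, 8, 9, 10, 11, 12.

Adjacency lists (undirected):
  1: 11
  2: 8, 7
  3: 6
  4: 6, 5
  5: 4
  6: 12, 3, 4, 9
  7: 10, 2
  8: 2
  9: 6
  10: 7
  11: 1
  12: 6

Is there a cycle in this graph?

DFS, tracking each vertex's parent; an edge to a visited non-parent vertex closes a cycle.
Start from 3:
visit 3 (parent –)
  visit 6 (parent 3)
    visit 12 (parent 6)
      12–6: parent, skip
    6–3: parent, skip
    visit 4 (parent 6)
      4–6: parent, skip
      visit 5 (parent 4)
        5–4: parent, skip
    visit 9 (parent 6)
      9–6: parent, skip
visit 1 (parent –)
  visit 11 (parent 1)
    11–1: parent, skip
visit 2 (parent –)
  visit 8 (parent 2)
    8–2: parent, skip
  visit 7 (parent 2)
    visit 10 (parent 7)
      10–7: parent, skip
    7–2: parent, skip
No non-parent visited neighbor found — the graph is a forest.

No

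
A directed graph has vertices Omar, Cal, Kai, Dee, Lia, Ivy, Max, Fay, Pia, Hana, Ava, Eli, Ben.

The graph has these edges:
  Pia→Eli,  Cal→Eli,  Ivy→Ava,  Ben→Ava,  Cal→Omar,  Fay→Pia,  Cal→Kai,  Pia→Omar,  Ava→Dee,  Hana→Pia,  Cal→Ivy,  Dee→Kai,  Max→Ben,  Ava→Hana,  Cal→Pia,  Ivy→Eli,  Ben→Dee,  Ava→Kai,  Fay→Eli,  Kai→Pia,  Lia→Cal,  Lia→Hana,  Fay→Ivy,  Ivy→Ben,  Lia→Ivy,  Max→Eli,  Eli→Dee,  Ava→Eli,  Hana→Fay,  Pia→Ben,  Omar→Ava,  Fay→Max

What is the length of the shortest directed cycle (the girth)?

For each vertex v, BFS finds the shortest path from v back to v.
The shortest such closed walk is Hana → Fay → Ivy → Ava → Hana, length 4.

4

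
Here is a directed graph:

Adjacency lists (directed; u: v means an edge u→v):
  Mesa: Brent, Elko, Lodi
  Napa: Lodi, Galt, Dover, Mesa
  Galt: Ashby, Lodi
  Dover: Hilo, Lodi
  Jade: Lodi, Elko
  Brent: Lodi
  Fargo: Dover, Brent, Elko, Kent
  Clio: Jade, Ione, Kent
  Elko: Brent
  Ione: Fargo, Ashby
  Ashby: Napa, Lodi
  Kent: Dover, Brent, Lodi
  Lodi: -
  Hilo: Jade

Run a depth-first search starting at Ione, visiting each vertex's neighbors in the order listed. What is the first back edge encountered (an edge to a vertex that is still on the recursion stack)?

Galt→Ashby

DFS from Ione (visiting each vertex's neighbors in the order listed); mark gray on enter, black on exit:
Ione gray
  Fargo gray
    Dover gray
      Hilo gray
        Jade gray
          Lodi gray
          Lodi black
          Elko gray
            Brent gray
              Brent→Lodi: Lodi black — skip
            Brent black
          Elko black
        Jade black
      Hilo black
      Dover→Lodi: Lodi black — skip
    Dover black
    Fargo→Brent: Brent black — skip
    Fargo→Elko: Elko black — skip
    Kent gray
      Kent→Dover: Dover black — skip
      Kent→Brent: Brent black — skip
      Kent→Lodi: Lodi black — skip
    Kent black
  Fargo black
  Ashby gray
    Napa gray
      Napa→Lodi: Lodi black — skip
      Galt gray
        Galt→Ashby: Ashby is gray → back edge
First back edge: Galt → Ashby.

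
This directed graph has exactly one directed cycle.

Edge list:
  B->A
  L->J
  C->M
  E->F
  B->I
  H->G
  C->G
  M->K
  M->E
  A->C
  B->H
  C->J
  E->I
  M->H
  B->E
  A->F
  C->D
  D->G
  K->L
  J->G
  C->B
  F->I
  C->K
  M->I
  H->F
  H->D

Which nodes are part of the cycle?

A, B, C

DFS with gray/black marking from B:
B gray
  H gray
    D gray
      G gray
      G black
    D black
    F gray
      I gray
      I black
    F black
    H→G: G black — skip
  H black
  A gray
    C gray
      C→G: G black — skip
      K gray
        L gray
          J gray
            J→G: G black — skip
          J black
        L black
      K black
      C→J: J black — skip
      C→B: B is gray → back edge
Back edge closes the cycle B → A → C → B; its vertices are {A, B, C}.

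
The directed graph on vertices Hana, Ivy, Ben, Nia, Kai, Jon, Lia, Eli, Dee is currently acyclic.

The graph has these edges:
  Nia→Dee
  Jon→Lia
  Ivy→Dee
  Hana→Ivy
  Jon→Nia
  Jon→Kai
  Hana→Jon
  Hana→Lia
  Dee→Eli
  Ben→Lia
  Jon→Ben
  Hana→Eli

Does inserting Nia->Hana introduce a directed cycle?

Yes

Adding Nia→Hana creates a cycle iff Hana can already reach Nia.
Path from Hana: Hana → Jon → Nia.
So Hana → … → Nia → Hana is a cycle.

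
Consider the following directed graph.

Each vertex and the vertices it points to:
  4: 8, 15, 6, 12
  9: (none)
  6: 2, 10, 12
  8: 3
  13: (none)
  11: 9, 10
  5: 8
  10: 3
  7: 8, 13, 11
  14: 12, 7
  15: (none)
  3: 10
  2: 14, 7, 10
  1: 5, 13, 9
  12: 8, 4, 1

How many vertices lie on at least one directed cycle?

7

A vertex is on a directed cycle iff it belongs to a strongly connected component of size ≥ 2 (or has a self-loop).
The vertices on cycles are {2, 3, 4, 6, 10, 12, 14} — 7 in total.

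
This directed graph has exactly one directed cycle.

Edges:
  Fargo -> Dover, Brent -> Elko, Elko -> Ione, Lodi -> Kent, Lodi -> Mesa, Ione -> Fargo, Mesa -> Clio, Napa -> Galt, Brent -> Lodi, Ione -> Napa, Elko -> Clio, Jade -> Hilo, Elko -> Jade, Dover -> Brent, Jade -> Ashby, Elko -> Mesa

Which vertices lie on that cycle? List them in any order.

Elko, Ione, Brent, Dover, Fargo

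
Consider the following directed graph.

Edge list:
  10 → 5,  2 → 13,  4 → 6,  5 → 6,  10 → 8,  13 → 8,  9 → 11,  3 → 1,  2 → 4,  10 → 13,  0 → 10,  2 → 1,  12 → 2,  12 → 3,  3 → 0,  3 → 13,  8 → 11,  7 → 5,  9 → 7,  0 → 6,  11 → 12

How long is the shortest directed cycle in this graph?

5

For each vertex v, BFS finds the shortest path from v back to v.
The shortest such closed walk is 11 → 12 → 2 → 13 → 8 → 11, length 5.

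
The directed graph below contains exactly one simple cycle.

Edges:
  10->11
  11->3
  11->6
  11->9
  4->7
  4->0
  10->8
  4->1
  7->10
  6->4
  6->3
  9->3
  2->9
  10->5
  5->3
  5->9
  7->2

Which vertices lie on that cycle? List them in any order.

4, 6, 7, 10, 11

DFS with gray/black marking from 4:
4 gray
  1 gray
  1 black
  0 gray
  0 black
  7 gray
    10 gray
      5 gray
        3 gray
        3 black
        9 gray
          9→3: 3 black — skip
        9 black
      5 black
      11 gray
        11→3: 3 black — skip
        11→9: 9 black — skip
        6 gray
          6→4: 4 is gray → back edge
Back edge closes the cycle 4 → 7 → 10 → 11 → 6 → 4; its vertices are {4, 6, 7, 10, 11}.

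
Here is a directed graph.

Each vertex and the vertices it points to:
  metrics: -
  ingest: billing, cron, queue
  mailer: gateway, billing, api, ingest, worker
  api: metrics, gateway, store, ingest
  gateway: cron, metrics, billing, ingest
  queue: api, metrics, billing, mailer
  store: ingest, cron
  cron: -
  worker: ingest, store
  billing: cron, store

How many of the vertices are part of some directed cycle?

8

A vertex is on a directed cycle iff it belongs to a strongly connected component of size ≥ 2 (or has a self-loop).
The vertices on cycles are {api, queue, store, ingest, mailer, worker, billing, gateway} — 8 in total.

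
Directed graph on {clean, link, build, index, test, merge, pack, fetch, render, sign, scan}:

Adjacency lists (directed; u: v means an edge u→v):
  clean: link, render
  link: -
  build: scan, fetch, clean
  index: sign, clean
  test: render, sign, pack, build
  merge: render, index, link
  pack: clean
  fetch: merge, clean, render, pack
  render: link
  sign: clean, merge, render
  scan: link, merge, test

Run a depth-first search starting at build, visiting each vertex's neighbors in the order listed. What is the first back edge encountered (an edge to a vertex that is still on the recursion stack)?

sign->merge

DFS from build (visiting each vertex's neighbors in the order listed); mark gray on enter, black on exit:
build gray
  scan gray
    link gray
    link black
    merge gray
      render gray
        render→link: link black — skip
      render black
      index gray
        sign gray
          clean gray
            clean→link: link black — skip
            clean→render: render black — skip
          clean black
          sign→merge: merge is gray → back edge
First back edge: sign → merge.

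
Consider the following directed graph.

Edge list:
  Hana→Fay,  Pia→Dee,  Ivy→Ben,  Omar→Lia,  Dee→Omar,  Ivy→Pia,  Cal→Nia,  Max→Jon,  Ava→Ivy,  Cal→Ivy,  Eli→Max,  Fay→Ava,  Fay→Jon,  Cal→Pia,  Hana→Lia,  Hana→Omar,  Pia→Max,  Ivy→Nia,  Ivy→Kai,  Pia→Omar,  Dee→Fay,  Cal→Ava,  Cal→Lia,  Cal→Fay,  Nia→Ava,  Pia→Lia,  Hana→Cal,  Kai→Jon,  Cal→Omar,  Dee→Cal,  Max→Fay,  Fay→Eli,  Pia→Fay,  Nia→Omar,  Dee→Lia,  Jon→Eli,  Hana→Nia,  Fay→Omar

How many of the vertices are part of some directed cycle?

A vertex is on a directed cycle iff it belongs to a strongly connected component of size ≥ 2 (or has a self-loop).
The vertices on cycles are {Ava, Cal, Dee, Eli, Fay, Ivy, Jon, Kai, Max, Nia, Pia} — 11 in total.

11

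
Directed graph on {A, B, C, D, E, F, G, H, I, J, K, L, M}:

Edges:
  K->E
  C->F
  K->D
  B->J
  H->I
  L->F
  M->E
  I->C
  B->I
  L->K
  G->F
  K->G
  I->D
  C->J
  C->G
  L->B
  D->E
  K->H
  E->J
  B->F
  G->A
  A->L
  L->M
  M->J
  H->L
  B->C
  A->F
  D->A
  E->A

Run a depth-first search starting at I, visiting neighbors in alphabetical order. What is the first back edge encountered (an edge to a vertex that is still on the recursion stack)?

B→C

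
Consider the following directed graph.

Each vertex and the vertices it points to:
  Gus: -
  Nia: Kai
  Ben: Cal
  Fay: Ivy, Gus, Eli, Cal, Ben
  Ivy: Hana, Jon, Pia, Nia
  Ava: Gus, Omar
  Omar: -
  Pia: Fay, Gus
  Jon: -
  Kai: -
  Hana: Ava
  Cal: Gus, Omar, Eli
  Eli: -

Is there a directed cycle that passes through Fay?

Yes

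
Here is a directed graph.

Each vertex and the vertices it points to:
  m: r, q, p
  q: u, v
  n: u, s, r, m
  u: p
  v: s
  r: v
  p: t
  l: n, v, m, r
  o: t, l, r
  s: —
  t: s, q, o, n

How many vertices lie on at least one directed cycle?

A vertex is on a directed cycle iff it belongs to a strongly connected component of size ≥ 2 (or has a self-loop).
The vertices on cycles are {l, m, n, o, p, q, t, u} — 8 in total.

8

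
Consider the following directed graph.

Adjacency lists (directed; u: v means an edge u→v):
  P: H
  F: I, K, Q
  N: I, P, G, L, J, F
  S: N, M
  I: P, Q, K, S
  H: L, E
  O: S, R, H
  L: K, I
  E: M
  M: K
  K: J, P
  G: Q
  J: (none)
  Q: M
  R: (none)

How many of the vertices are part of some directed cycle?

12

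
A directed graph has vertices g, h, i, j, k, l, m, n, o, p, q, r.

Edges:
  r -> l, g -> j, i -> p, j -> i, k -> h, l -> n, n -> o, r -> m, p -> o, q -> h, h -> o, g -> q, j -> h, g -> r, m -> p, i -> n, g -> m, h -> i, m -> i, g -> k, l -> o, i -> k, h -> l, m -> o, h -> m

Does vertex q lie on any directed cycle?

No

q lies on a cycle iff there is a path from q back to itself.
Exploring from q, it never reaches itself; equivalently, its strongly connected component is a singleton.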